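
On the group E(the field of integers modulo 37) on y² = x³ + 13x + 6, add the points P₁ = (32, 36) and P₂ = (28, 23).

(13, 35)

(32, 36) + (28, 23). λ = (23 - 36)/(28 - 32) ≡ 24/33 mod 37. 33⁻¹ ≡ 9 (mod 37), so λ ≡ 31.
  x = λ² - 32 - 28 = 961 - 60 ≡ 13; y = λ·(32 - 13) - 36 ≡ 35. → (13, 35)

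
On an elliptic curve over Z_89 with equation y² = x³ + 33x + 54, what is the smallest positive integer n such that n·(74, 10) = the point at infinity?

2P: tangent at (74, 10): λ = (3·74² + 33)/(2·10) ≡ 85/20. 20⁻¹ ≡ 49 (mod 89) since 20·49 = 980 ≡ 1, so λ ≡ 85·49 ≡ 71.
  x = λ² - 74 - 74 = 5041 - 148 ≡ 87; y = λ·(74 - 87) - 10 ≡ 46. → (87, 46)
3P: (87, 46) + (74, 10). λ = (10 - 46)/(74 - 87) ≡ 53/76 mod 89. 76⁻¹ ≡ 41 (mod 89) since 76·41 = 3116 ≡ 1, so λ ≡ 37.
  x = λ² - 87 - 74 = 1369 - 161 ≡ 51; y = λ·(87 - 51) - 46 ≡ 40. → (51, 40)
4P: (51, 40) + (74, 10). λ = (10 - 40)/(74 - 51) ≡ 59/23 mod 89. 23⁻¹ ≡ 31 (mod 89), so λ ≡ 49.
  x = λ² - 51 - 74 = 2401 - 125 ≡ 51; y = λ·(51 - 51) - 40 ≡ 49. → (51, 49)
5P: (51, 49) + (74, 10). λ = (10 - 49)/(74 - 51) ≡ 50/23 mod 89. 23⁻¹ ≡ 31 (mod 89) since 23·31 = 713 ≡ 1, so λ ≡ 37.
  x = λ² - 51 - 74 = 1369 - 125 ≡ 87; y = λ·(51 - 87) - 49 ≡ 43. → (87, 43)
6P: (87, 43) + (74, 10). λ = (10 - 43)/(74 - 87) ≡ 56/76 mod 89. 76⁻¹ ≡ 41 (mod 89) since 76·41 = 3116 ≡ 1, so λ ≡ 71.
  x = λ² - 87 - 74 = 5041 - 161 ≡ 74; y = λ·(87 - 74) - 43 ≡ 79. → (74, 79)
7P: (74, 79) + (74, 10): same x and y₁ ≡ -y₂, so the sum is the point at infinity.
7P = the point at infinity, so the order is 7.

7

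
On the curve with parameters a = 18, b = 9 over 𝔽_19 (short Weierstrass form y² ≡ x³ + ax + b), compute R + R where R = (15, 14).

(9, 11)

tangent at (15, 14): λ = (3·15² + 18)/(2·14) ≡ 9/9. 9⁻¹ ≡ 17 (mod 19), so λ ≡ 9·17 ≡ 1.
  x = λ² - 15 - 15 = 1 - 30 ≡ 9; y = λ·(15 - 9) - 14 ≡ 11. → (9, 11)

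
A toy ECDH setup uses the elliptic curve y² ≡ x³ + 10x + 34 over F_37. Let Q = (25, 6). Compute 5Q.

Repeated addition: build up to 5Q.
2Q: tangent at (25, 6): λ = (3·25² + 10)/(2·6) ≡ 35/12. 12⁻¹ ≡ 34 (mod 37) since 12·34 = 408 ≡ 1, so λ ≡ 35·34 ≡ 6.
  x = λ² - 25 - 25 = 36 - 50 ≡ 23; y = λ·(25 - 23) - 6 ≡ 6. → (23, 6)
3Q: (23, 6) + (25, 6). λ = (6 - 6)/(25 - 23) ≡ 0/2 mod 37. 2⁻¹ ≡ 19 (mod 37), so λ ≡ 0.
  x = λ² - 23 - 25 = 0 - 48 ≡ 26; y = λ·(23 - 26) - 6 ≡ 31. → (26, 31)
4Q: (26, 31) + (25, 6). λ = (6 - 31)/(25 - 26) ≡ 12/36 mod 37. 36⁻¹ ≡ 36 (mod 37) since 36·36 = 1296 ≡ 1, so λ ≡ 25.
  x = λ² - 26 - 25 = 625 - 51 ≡ 19; y = λ·(26 - 19) - 31 ≡ 33. → (19, 33)
5Q: (19, 33) + (25, 6). λ = (6 - 33)/(25 - 19) ≡ 10/6 mod 37. 6⁻¹ ≡ 31 (mod 37) since 6·31 = 186 ≡ 1, so λ ≡ 14.
  x = λ² - 19 - 25 = 196 - 44 ≡ 4; y = λ·(19 - 4) - 33 ≡ 29. → (4, 29)

(4, 29)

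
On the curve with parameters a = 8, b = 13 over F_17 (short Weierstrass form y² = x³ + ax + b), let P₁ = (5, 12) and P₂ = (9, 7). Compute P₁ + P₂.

(12, 1)

(5, 12) + (9, 7). λ = (7 - 12)/(9 - 5) ≡ 12/4 mod 17. 4⁻¹ ≡ 13 (mod 17) since 4·13 = 52 ≡ 1, so λ ≡ 3.
  x = λ² - 5 - 9 = 9 - 14 ≡ 12; y = λ·(5 - 12) - 12 ≡ 1. → (12, 1)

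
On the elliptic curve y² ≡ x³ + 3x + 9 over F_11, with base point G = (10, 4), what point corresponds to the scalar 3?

(0, 3)

Repeated addition: build up to 3G.
2G: tangent at (10, 4): λ = (3·10² + 3)/(2·4) ≡ 6/8. 8⁻¹ ≡ 7 (mod 11) since 8·7 = 56 ≡ 1, so λ ≡ 6·7 ≡ 9.
  x = λ² - 10 - 10 = 81 - 20 ≡ 6; y = λ·(10 - 6) - 4 ≡ 10. → (6, 10)
3G: (6, 10) + (10, 4). λ = (4 - 10)/(10 - 6) ≡ 5/4 mod 11. 4⁻¹ ≡ 3 (mod 11), so λ ≡ 4.
  x = λ² - 6 - 10 = 16 - 16 ≡ 0; y = λ·(6 - 0) - 10 ≡ 3. → (0, 3)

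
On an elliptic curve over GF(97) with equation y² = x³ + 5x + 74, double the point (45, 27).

(54, 59)

tangent at (45, 27): λ = (3·45² + 5)/(2·27) ≡ 66/54. 54⁻¹ ≡ 9 (mod 97), so λ ≡ 66·9 ≡ 12.
  x = λ² - 45 - 45 = 144 - 90 ≡ 54; y = λ·(45 - 54) - 27 ≡ 59. → (54, 59)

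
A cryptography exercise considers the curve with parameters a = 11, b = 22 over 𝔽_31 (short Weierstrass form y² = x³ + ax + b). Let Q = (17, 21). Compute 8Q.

Repeated addition: build up to 8Q.
2Q: tangent at (17, 21): λ = (3·17² + 11)/(2·21) ≡ 10/11. 11⁻¹ ≡ 17 (mod 31), so λ ≡ 10·17 ≡ 15.
  x = λ² - 17 - 17 = 225 - 34 ≡ 5; y = λ·(17 - 5) - 21 ≡ 4. → (5, 4)
3Q: (5, 4) + (17, 21). λ = (21 - 4)/(17 - 5) ≡ 17/12 mod 31. 12⁻¹ ≡ 13 (mod 31) since 12·13 = 156 ≡ 1, so λ ≡ 4.
  x = λ² - 5 - 17 = 16 - 22 ≡ 25; y = λ·(5 - 25) - 4 ≡ 9. → (25, 9)
4Q: (25, 9) + (17, 21). λ = (21 - 9)/(17 - 25) ≡ 12/23 mod 31. 23⁻¹ ≡ 27 (mod 31) since 23·27 = 621 ≡ 1, so λ ≡ 14.
  x = λ² - 25 - 17 = 196 - 42 ≡ 30; y = λ·(25 - 30) - 9 ≡ 14. → (30, 14)
5Q: (30, 14) + (17, 21). λ = (21 - 14)/(17 - 30) ≡ 7/18 mod 31. 18⁻¹ ≡ 19 (mod 31), so λ ≡ 9.
  x = λ² - 30 - 17 = 81 - 47 ≡ 3; y = λ·(30 - 3) - 14 ≡ 12. → (3, 12)
6Q: (3, 12) + (17, 21). λ = (21 - 12)/(17 - 3) ≡ 9/14 mod 31. 14⁻¹ ≡ 20 (mod 31), so λ ≡ 25.
  x = λ² - 3 - 17 = 625 - 20 ≡ 16; y = λ·(3 - 16) - 12 ≡ 4. → (16, 4)
7Q: (16, 4) + (17, 21). λ = (21 - 4)/(17 - 16) ≡ 17/1 mod 31. 1⁻¹ ≡ 1 (mod 31), so λ ≡ 17.
  x = λ² - 16 - 17 = 289 - 33 ≡ 8; y = λ·(16 - 8) - 4 ≡ 8. → (8, 8)
8Q: (8, 8) + (17, 21). λ = (21 - 8)/(17 - 8) ≡ 13/9 mod 31. 9⁻¹ ≡ 7 (mod 31), so λ ≡ 29.
  x = λ² - 8 - 17 = 841 - 25 ≡ 10; y = λ·(8 - 10) - 8 ≡ 27. → (10, 27)

(10, 27)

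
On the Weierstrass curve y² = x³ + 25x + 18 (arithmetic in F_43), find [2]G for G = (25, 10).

(31, 22)

tangent at (25, 10): λ = (3·25² + 25)/(2·10) ≡ 8/20. 20⁻¹ ≡ 28 (mod 43) since 20·28 = 560 ≡ 1, so λ ≡ 8·28 ≡ 9.
  x = λ² - 25 - 25 = 81 - 50 ≡ 31; y = λ·(25 - 31) - 10 ≡ 22. → (31, 22)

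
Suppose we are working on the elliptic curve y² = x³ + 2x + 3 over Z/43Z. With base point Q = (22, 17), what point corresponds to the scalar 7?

(8, 12)

Repeated addition: build up to 7Q.
2Q: tangent at (22, 17): λ = (3·22² + 2)/(2·17) ≡ 35/34. 34⁻¹ ≡ 19 (mod 43) since 34·19 = 646 ≡ 1, so λ ≡ 35·19 ≡ 20.
  x = λ² - 22 - 22 = 400 - 44 ≡ 12; y = λ·(22 - 12) - 17 ≡ 11. → (12, 11)
3Q: (12, 11) + (22, 17). λ = (17 - 11)/(22 - 12) ≡ 6/10 mod 43. 10⁻¹ ≡ 13 (mod 43), so λ ≡ 35.
  x = λ² - 12 - 22 = 1225 - 34 ≡ 30; y = λ·(12 - 30) - 11 ≡ 4. → (30, 4)
4Q: (30, 4) + (22, 17). λ = (17 - 4)/(22 - 30) ≡ 13/35 mod 43. 35⁻¹ ≡ 16 (mod 43), so λ ≡ 36.
  x = λ² - 30 - 22 = 1296 - 52 ≡ 40; y = λ·(30 - 40) - 4 ≡ 23. → (40, 23)
5Q: (40, 23) + (22, 17). λ = (17 - 23)/(22 - 40) ≡ 37/25 mod 43. 25⁻¹ ≡ 31 (mod 43) since 25·31 = 775 ≡ 1, so λ ≡ 29.
  x = λ² - 40 - 22 = 841 - 62 ≡ 5; y = λ·(40 - 5) - 23 ≡ 3. → (5, 3)
6Q: (5, 3) + (22, 17). λ = (17 - 3)/(22 - 5) ≡ 14/17 mod 43. 17⁻¹ ≡ 38 (mod 43) since 17·38 = 646 ≡ 1, so λ ≡ 16.
  x = λ² - 5 - 22 = 256 - 27 ≡ 14; y = λ·(5 - 14) - 3 ≡ 25. → (14, 25)
7Q: (14, 25) + (22, 17). λ = (17 - 25)/(22 - 14) ≡ 35/8 mod 43. 8⁻¹ ≡ 27 (mod 43), so λ ≡ 42.
  x = λ² - 14 - 22 = 1764 - 36 ≡ 8; y = λ·(14 - 8) - 25 ≡ 12. → (8, 12)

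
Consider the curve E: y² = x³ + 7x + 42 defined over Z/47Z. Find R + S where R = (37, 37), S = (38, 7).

(37, 37) + (38, 7). λ = (7 - 37)/(38 - 37) ≡ 17/1 mod 47. 1⁻¹ ≡ 1 (mod 47), so λ ≡ 17.
  x = λ² - 37 - 38 = 289 - 75 ≡ 26; y = λ·(37 - 26) - 37 ≡ 9. → (26, 9)

(26, 9)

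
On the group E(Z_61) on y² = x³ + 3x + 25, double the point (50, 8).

tangent at (50, 8): λ = (3·50² + 3)/(2·8) ≡ 0/16. 16⁻¹ ≡ 42 (mod 61), so λ ≡ 0·42 ≡ 0.
  x = λ² - 50 - 50 = 0 - 100 ≡ 22; y = λ·(50 - 22) - 8 ≡ 53. → (22, 53)

(22, 53)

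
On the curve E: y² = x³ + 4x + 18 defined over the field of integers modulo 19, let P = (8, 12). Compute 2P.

tangent at (8, 12): λ = (3·8² + 4)/(2·12) ≡ 6/5. 5⁻¹ ≡ 4 (mod 19), so λ ≡ 6·4 ≡ 5.
  x = λ² - 8 - 8 = 25 - 16 ≡ 9; y = λ·(8 - 9) - 12 ≡ 2. → (9, 2)

(9, 2)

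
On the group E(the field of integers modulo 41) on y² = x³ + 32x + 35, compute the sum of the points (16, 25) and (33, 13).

(16, 25) + (33, 13). λ = (13 - 25)/(33 - 16) ≡ 29/17 mod 41. 17⁻¹ ≡ 29 (mod 41), so λ ≡ 21.
  x = λ² - 16 - 33 = 441 - 49 ≡ 23; y = λ·(16 - 23) - 25 ≡ 33. → (23, 33)

(23, 33)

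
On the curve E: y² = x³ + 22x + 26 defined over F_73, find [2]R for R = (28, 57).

tangent at (28, 57): λ = (3·28² + 22)/(2·57) ≡ 38/41. 41⁻¹ ≡ 57 (mod 73) since 41·57 = 2337 ≡ 1, so λ ≡ 38·57 ≡ 49.
  x = λ² - 28 - 28 = 2401 - 56 ≡ 9; y = λ·(28 - 9) - 57 ≡ 71. → (9, 71)

(9, 71)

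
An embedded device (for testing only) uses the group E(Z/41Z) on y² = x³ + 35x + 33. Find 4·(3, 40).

Write Q = (3, 40).
Repeated addition: build up to 4Q.
2Q: tangent at (3, 40): λ = (3·3² + 35)/(2·40) ≡ 21/39. 39⁻¹ ≡ 20 (mod 41) since 39·20 = 780 ≡ 1, so λ ≡ 21·20 ≡ 10.
  x = λ² - 3 - 3 = 100 - 6 ≡ 12; y = λ·(3 - 12) - 40 ≡ 34. → (12, 34)
3Q: (12, 34) + (3, 40). λ = (40 - 34)/(3 - 12) ≡ 6/32 mod 41. 32⁻¹ ≡ 9 (mod 41), so λ ≡ 13.
  x = λ² - 12 - 3 = 169 - 15 ≡ 31; y = λ·(12 - 31) - 34 ≡ 6. → (31, 6)
4Q: (31, 6) + (3, 40). λ = (40 - 6)/(3 - 31) ≡ 34/13 mod 41. 13⁻¹ ≡ 19 (mod 41) since 13·19 = 247 ≡ 1, so λ ≡ 31.
  x = λ² - 31 - 3 = 961 - 34 ≡ 25; y = λ·(31 - 25) - 6 ≡ 16. → (25, 16)

(25, 16)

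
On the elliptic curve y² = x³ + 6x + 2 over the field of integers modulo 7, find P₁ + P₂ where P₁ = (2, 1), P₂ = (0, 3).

(2, 1) + (0, 3). λ = (3 - 1)/(0 - 2) ≡ 2/5 mod 7. 5⁻¹ ≡ 3 (mod 7), so λ ≡ 6.
  x = λ² - 2 - 0 = 36 - 2 ≡ 6; y = λ·(2 - 6) - 1 ≡ 3. → (6, 3)

(6, 3)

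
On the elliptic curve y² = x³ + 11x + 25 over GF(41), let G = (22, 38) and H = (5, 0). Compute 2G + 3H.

First 2G:
Repeated addition: build up to 2G.
2G: tangent at (22, 38): λ = (3·22² + 11)/(2·38) ≡ 28/35. 35⁻¹ ≡ 34 (mod 41), so λ ≡ 28·34 ≡ 9.
  x = λ² - 22 - 22 = 81 - 44 ≡ 37; y = λ·(22 - 37) - 38 ≡ 32. → (37, 32)
2G = (37, 32).
Next 3H:
Repeated addition: build up to 3H.
2H: (5, 0) + (5, 0): same x and y₁ ≡ -y₂, so the sum is O.
3H: O + (5, 0) = (5, 0) (identity).
3H = (5, 0).
Finally 2G + 3H:
(37, 32) + (5, 0). λ = (0 - 32)/(5 - 37) ≡ 9/9 mod 41. 9⁻¹ ≡ 32 (mod 41), so λ ≡ 1.
  x = λ² - 37 - 5 = 1 - 42 ≡ 0; y = λ·(37 - 0) - 32 ≡ 5. → (0, 5)

(0, 5)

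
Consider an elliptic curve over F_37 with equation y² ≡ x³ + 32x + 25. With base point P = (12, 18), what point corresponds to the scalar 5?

(13, 14)

Double-and-add on 5 = (101)₂. Start with P = (12, 18) for the leading 1-bit.
double: tangent at (12, 18): λ = (3·12² + 32)/(2·18) ≡ 20/36. 36⁻¹ ≡ 36 (mod 37), so λ ≡ 20·36 ≡ 17.
  x = λ² - 12 - 12 = 289 - 24 ≡ 6; y = λ·(12 - 6) - 18 ≡ 10. → (6, 10)
double: tangent at (6, 10): λ = (3·6² + 32)/(2·10) ≡ 29/20. 20⁻¹ ≡ 13 (mod 37) since 20·13 = 260 ≡ 1, so λ ≡ 29·13 ≡ 7.
  x = λ² - 6 - 6 = 49 - 12 ≡ 0; y = λ·(6 - 0) - 10 ≡ 32. → (0, 32)
add P: (0, 32) + (12, 18). λ = (18 - 32)/(12 - 0) ≡ 23/12 mod 37. 12⁻¹ ≡ 34 (mod 37), so λ ≡ 5.
  x = λ² - 0 - 12 = 25 - 12 ≡ 13; y = λ·(0 - 13) - 32 ≡ 14. → (13, 14)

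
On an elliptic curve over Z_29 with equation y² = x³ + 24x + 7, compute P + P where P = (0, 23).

(4, 14)

tangent at (0, 23): λ = (3·0² + 24)/(2·23) ≡ 24/17. 17⁻¹ ≡ 12 (mod 29) since 17·12 = 204 ≡ 1, so λ ≡ 24·12 ≡ 27.
  x = λ² - 0 - 0 = 729 - 0 ≡ 4; y = λ·(0 - 4) - 23 ≡ 14. → (4, 14)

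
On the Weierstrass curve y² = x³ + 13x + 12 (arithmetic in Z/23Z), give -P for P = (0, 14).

-(0, 14) = (0, -14 mod 23) = (0, 9).

(0, 9)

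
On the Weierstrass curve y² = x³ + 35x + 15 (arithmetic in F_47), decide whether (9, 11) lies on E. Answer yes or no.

y² = 11² ≡ 27; x³ + 35x + 15 = 1059 ≡ 25 (mod 47). 27 ≠ 25.

no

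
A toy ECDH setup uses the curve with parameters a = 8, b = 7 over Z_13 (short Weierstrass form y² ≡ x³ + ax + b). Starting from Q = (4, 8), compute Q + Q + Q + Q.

Double-and-add on 4 = (100)₂. Start with Q = (4, 8) for the leading 1-bit.
double: tangent at (4, 8): λ = (3·4² + 8)/(2·8) ≡ 4/3. 3⁻¹ ≡ 9 (mod 13), so λ ≡ 4·9 ≡ 10.
  x = λ² - 4 - 4 = 100 - 8 ≡ 1; y = λ·(4 - 1) - 8 ≡ 9. → (1, 9)
double: tangent at (1, 9): λ = (3·1² + 8)/(2·9) ≡ 11/5. 5⁻¹ ≡ 8 (mod 13) since 5·8 = 40 ≡ 1, so λ ≡ 11·8 ≡ 10.
  x = λ² - 1 - 1 = 100 - 2 ≡ 7; y = λ·(1 - 7) - 9 ≡ 9. → (7, 9)

(7, 9)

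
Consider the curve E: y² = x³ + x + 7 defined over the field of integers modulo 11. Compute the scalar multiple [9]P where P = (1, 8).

(1, 3)

Double-and-add on 9 = (1001)₂. Start with P = (1, 8) for the leading 1-bit.
double: tangent at (1, 8): λ = (3·1² + 1)/(2·8) ≡ 4/5. 5⁻¹ ≡ 9 (mod 11), so λ ≡ 4·9 ≡ 3.
  x = λ² - 1 - 1 = 9 - 2 ≡ 7; y = λ·(1 - 7) - 8 ≡ 7. → (7, 7)
double: tangent at (7, 7): λ = (3·7² + 1)/(2·7) ≡ 5/3. 3⁻¹ ≡ 4 (mod 11) since 3·4 = 12 ≡ 1, so λ ≡ 5·4 ≡ 9.
  x = λ² - 7 - 7 = 81 - 14 ≡ 1; y = λ·(7 - 1) - 7 ≡ 3. → (1, 3)
double: tangent at (1, 3): λ = (3·1² + 1)/(2·3) ≡ 4/6. 6⁻¹ ≡ 2 (mod 11) since 6·2 = 12 ≡ 1, so λ ≡ 4·2 ≡ 8.
  x = λ² - 1 - 1 = 64 - 2 ≡ 7; y = λ·(1 - 7) - 3 ≡ 4. → (7, 4)
add P: (7, 4) + (1, 8). λ = (8 - 4)/(1 - 7) ≡ 4/5 mod 11. 5⁻¹ ≡ 9 (mod 11), so λ ≡ 3.
  x = λ² - 7 - 1 = 9 - 8 ≡ 1; y = λ·(7 - 1) - 4 ≡ 3. → (1, 3)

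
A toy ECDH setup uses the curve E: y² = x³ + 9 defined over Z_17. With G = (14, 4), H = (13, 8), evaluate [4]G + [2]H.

First 4G:
Double-and-add on 4 = (100)₂. Start with G = (14, 4) for the leading 1-bit.
double: tangent at (14, 4): λ = (3·14² + 0)/(2·4) ≡ 10/8. 8⁻¹ ≡ 15 (mod 17), so λ ≡ 10·15 ≡ 14.
  x = λ² - 14 - 14 = 196 - 28 ≡ 15; y = λ·(14 - 15) - 4 ≡ 16. → (15, 16)
double: tangent at (15, 16): λ = (3·15² + 0)/(2·16) ≡ 12/15. 15⁻¹ ≡ 8 (mod 17) since 15·8 = 120 ≡ 1, so λ ≡ 12·8 ≡ 11.
  x = λ² - 15 - 15 = 121 - 30 ≡ 6; y = λ·(15 - 6) - 16 ≡ 15. → (6, 15)
4G = (6, 15).
Next 2H:
Repeated addition: build up to 2H.
2H: tangent at (13, 8): λ = (3·13² + 0)/(2·8) ≡ 14/16. 16⁻¹ ≡ 16 (mod 17), so λ ≡ 14·16 ≡ 3.
  x = λ² - 13 - 13 = 9 - 26 ≡ 0; y = λ·(13 - 0) - 8 ≡ 14. → (0, 14)
2H = (0, 14).
Finally 4G + 2H:
(6, 15) + (0, 14). λ = (14 - 15)/(0 - 6) ≡ 16/11 mod 17. 11⁻¹ ≡ 14 (mod 17), so λ ≡ 3.
  x = λ² - 6 - 0 = 9 - 6 ≡ 3; y = λ·(6 - 3) - 15 ≡ 11. → (3, 11)

(3, 11)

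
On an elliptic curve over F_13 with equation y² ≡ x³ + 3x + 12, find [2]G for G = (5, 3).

(3, 10)

tangent at (5, 3): λ = (3·5² + 3)/(2·3) ≡ 0/6. 6⁻¹ ≡ 11 (mod 13) since 6·11 = 66 ≡ 1, so λ ≡ 0·11 ≡ 0.
  x = λ² - 5 - 5 = 0 - 10 ≡ 3; y = λ·(5 - 3) - 3 ≡ 10. → (3, 10)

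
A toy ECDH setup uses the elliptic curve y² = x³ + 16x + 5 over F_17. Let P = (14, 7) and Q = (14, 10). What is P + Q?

The two points share x = 14 and their y-coordinates satisfy 7 + 10 ≡ 0 (mod 17), so they are inverses. Their sum is ∞.

O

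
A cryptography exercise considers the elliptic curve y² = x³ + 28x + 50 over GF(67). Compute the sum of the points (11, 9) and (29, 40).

(11, 9) + (29, 40). λ = (40 - 9)/(29 - 11) ≡ 31/18 mod 67. 18⁻¹ ≡ 41 (mod 67), so λ ≡ 65.
  x = λ² - 11 - 29 = 4225 - 40 ≡ 31; y = λ·(11 - 31) - 9 ≡ 31. → (31, 31)

(31, 31)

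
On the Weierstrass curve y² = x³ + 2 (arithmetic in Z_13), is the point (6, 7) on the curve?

y² = 7² ≡ 10; x³ + 0x + 2 = 218 ≡ 10 (mod 13). 10 = 10.

yes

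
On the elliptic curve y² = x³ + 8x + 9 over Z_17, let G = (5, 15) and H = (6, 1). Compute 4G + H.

(6, 16)

First 4G:
Repeated addition: build up to 4G.
2G: tangent at (5, 15): λ = (3·5² + 8)/(2·15) ≡ 15/13. 13⁻¹ ≡ 4 (mod 17), so λ ≡ 15·4 ≡ 9.
  x = λ² - 5 - 5 = 81 - 10 ≡ 3; y = λ·(5 - 3) - 15 ≡ 3. → (3, 3)
3G: (3, 3) + (5, 15). λ = (15 - 3)/(5 - 3) ≡ 12/2 mod 17. 2⁻¹ ≡ 9 (mod 17), so λ ≡ 6.
  x = λ² - 3 - 5 = 36 - 8 ≡ 11; y = λ·(3 - 11) - 3 ≡ 0. → (11, 0)
4G: (11, 0) + (5, 15). λ = (15 - 0)/(5 - 11) ≡ 15/11 mod 17. 11⁻¹ ≡ 14 (mod 17), so λ ≡ 6.
  x = λ² - 11 - 5 = 36 - 16 ≡ 3; y = λ·(11 - 3) - 0 ≡ 14. → (3, 14)
4G = (3, 14).
Finally 4G + H:
(3, 14) + (6, 1). λ = (1 - 14)/(6 - 3) ≡ 4/3 mod 17. 3⁻¹ ≡ 6 (mod 17), so λ ≡ 7.
  x = λ² - 3 - 6 = 49 - 9 ≡ 6; y = λ·(3 - 6) - 14 ≡ 16. → (6, 16)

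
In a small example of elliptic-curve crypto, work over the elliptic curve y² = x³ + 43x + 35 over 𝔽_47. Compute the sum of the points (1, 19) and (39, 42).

(35, 0)

(1, 19) + (39, 42). λ = (42 - 19)/(39 - 1) ≡ 23/38 mod 47. 38⁻¹ ≡ 26 (mod 47), so λ ≡ 34.
  x = λ² - 1 - 39 = 1156 - 40 ≡ 35; y = λ·(1 - 35) - 19 ≡ 0. → (35, 0)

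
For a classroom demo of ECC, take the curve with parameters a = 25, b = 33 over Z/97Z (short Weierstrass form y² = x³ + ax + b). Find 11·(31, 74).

Write Q = (31, 74).
Repeated addition: build up to 11Q.
2Q: tangent at (31, 74): λ = (3·31² + 25)/(2·74) ≡ 95/51. 51⁻¹ ≡ 78 (mod 97), so λ ≡ 95·78 ≡ 38.
  x = λ² - 31 - 31 = 1444 - 62 ≡ 24; y = λ·(31 - 24) - 74 ≡ 95. → (24, 95)
3Q: (24, 95) + (31, 74). λ = (74 - 95)/(31 - 24) ≡ 76/7 mod 97. 7⁻¹ ≡ 14 (mod 97), so λ ≡ 94.
  x = λ² - 24 - 31 = 8836 - 55 ≡ 51; y = λ·(24 - 51) - 95 ≡ 83. → (51, 83)
4Q: (51, 83) + (31, 74). λ = (74 - 83)/(31 - 51) ≡ 88/77 mod 97. 77⁻¹ ≡ 63 (mod 97), so λ ≡ 15.
  x = λ² - 51 - 31 = 225 - 82 ≡ 46; y = λ·(51 - 46) - 83 ≡ 89. → (46, 89)
5Q: (46, 89) + (31, 74). λ = (74 - 89)/(31 - 46) ≡ 82/82 mod 97. 82⁻¹ ≡ 84 (mod 97) since 82·84 = 6888 ≡ 1, so λ ≡ 1.
  x = λ² - 46 - 31 = 1 - 77 ≡ 21; y = λ·(46 - 21) - 89 ≡ 33. → (21, 33)
6Q: (21, 33) + (31, 74). λ = (74 - 33)/(31 - 21) ≡ 41/10 mod 97. 10⁻¹ ≡ 68 (mod 97), so λ ≡ 72.
  x = λ² - 21 - 31 = 5184 - 52 ≡ 88; y = λ·(21 - 88) - 33 ≡ 90. → (88, 90)
7Q: (88, 90) + (31, 74). λ = (74 - 90)/(31 - 88) ≡ 81/40 mod 97. 40⁻¹ ≡ 17 (mod 97) since 40·17 = 680 ≡ 1, so λ ≡ 19.
  x = λ² - 88 - 31 = 361 - 119 ≡ 48; y = λ·(88 - 48) - 90 ≡ 88. → (48, 88)
8Q: (48, 88) + (31, 74). λ = (74 - 88)/(31 - 48) ≡ 83/80 mod 97. 80⁻¹ ≡ 57 (mod 97) since 80·57 = 4560 ≡ 1, so λ ≡ 75.
  x = λ² - 48 - 31 = 5625 - 79 ≡ 17; y = λ·(48 - 17) - 88 ≡ 6. → (17, 6)
9Q: (17, 6) + (31, 74). λ = (74 - 6)/(31 - 17) ≡ 68/14 mod 97. 14⁻¹ ≡ 7 (mod 97), so λ ≡ 88.
  x = λ² - 17 - 31 = 7744 - 48 ≡ 33; y = λ·(17 - 33) - 6 ≡ 41. → (33, 41)
10Q: (33, 41) + (31, 74). λ = (74 - 41)/(31 - 33) ≡ 33/95 mod 97. 95⁻¹ ≡ 48 (mod 97), so λ ≡ 32.
  x = λ² - 33 - 31 = 1024 - 64 ≡ 87; y = λ·(33 - 87) - 41 ≡ 74. → (87, 74)
11Q: (87, 74) + (31, 74). λ = (74 - 74)/(31 - 87) ≡ 0/41 mod 97. 41⁻¹ ≡ 71 (mod 97), so λ ≡ 0.
  x = λ² - 87 - 31 = 0 - 118 ≡ 76; y = λ·(87 - 76) - 74 ≡ 23. → (76, 23)

(76, 23)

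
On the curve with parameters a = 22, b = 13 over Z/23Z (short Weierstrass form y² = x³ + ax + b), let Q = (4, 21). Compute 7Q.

Double-and-add on 7 = (111)₂. Start with Q = (4, 21) for the leading 1-bit.
double: tangent at (4, 21): λ = (3·4² + 22)/(2·21) ≡ 1/19. 19⁻¹ ≡ 17 (mod 23) since 19·17 = 323 ≡ 1, so λ ≡ 1·17 ≡ 17.
  x = λ² - 4 - 4 = 289 - 8 ≡ 5; y = λ·(4 - 5) - 21 ≡ 8. → (5, 8)
add Q: (5, 8) + (4, 21). λ = (21 - 8)/(4 - 5) ≡ 13/22 mod 23. 22⁻¹ ≡ 22 (mod 23), so λ ≡ 10.
  x = λ² - 5 - 4 = 100 - 9 ≡ 22; y = λ·(5 - 22) - 8 ≡ 6. → (22, 6)
double: tangent at (22, 6): λ = (3·22² + 22)/(2·6) ≡ 2/12. 12⁻¹ ≡ 2 (mod 23) since 12·2 = 24 ≡ 1, so λ ≡ 2·2 ≡ 4.
  x = λ² - 22 - 22 = 16 - 44 ≡ 18; y = λ·(22 - 18) - 6 ≡ 10. → (18, 10)
add Q: (18, 10) + (4, 21). λ = (21 - 10)/(4 - 18) ≡ 11/9 mod 23. 9⁻¹ ≡ 18 (mod 23) since 9·18 = 162 ≡ 1, so λ ≡ 14.
  x = λ² - 18 - 4 = 196 - 22 ≡ 13; y = λ·(18 - 13) - 10 ≡ 14. → (13, 14)

(13, 14)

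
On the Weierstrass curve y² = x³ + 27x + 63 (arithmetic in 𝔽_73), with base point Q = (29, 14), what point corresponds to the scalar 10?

Repeated addition: build up to 10Q.
2Q: tangent at (29, 14): λ = (3·29² + 27)/(2·14) ≡ 68/28. 28⁻¹ ≡ 60 (mod 73), so λ ≡ 68·60 ≡ 65.
  x = λ² - 29 - 29 = 4225 - 58 ≡ 6; y = λ·(29 - 6) - 14 ≡ 21. → (6, 21)
3Q: (6, 21) + (29, 14). λ = (14 - 21)/(29 - 6) ≡ 66/23 mod 73. 23⁻¹ ≡ 54 (mod 73), so λ ≡ 60.
  x = λ² - 6 - 29 = 3600 - 35 ≡ 61; y = λ·(6 - 61) - 21 ≡ 37. → (61, 37)
4Q: (61, 37) + (29, 14). λ = (14 - 37)/(29 - 61) ≡ 50/41 mod 73. 41⁻¹ ≡ 57 (mod 73) since 41·57 = 2337 ≡ 1, so λ ≡ 3.
  x = λ² - 61 - 29 = 9 - 90 ≡ 65; y = λ·(61 - 65) - 37 ≡ 24. → (65, 24)
5Q: (65, 24) + (29, 14). λ = (14 - 24)/(29 - 65) ≡ 63/37 mod 73. 37⁻¹ ≡ 2 (mod 73) since 37·2 = 74 ≡ 1, so λ ≡ 53.
  x = λ² - 65 - 29 = 2809 - 94 ≡ 14; y = λ·(65 - 14) - 24 ≡ 51. → (14, 51)
6Q: (14, 51) + (29, 14). λ = (14 - 51)/(29 - 14) ≡ 36/15 mod 73. 15⁻¹ ≡ 39 (mod 73), so λ ≡ 17.
  x = λ² - 14 - 29 = 289 - 43 ≡ 27; y = λ·(14 - 27) - 51 ≡ 20. → (27, 20)
7Q: (27, 20) + (29, 14). λ = (14 - 20)/(29 - 27) ≡ 67/2 mod 73. 2⁻¹ ≡ 37 (mod 73), so λ ≡ 70.
  x = λ² - 27 - 29 = 4900 - 56 ≡ 26; y = λ·(27 - 26) - 20 ≡ 50. → (26, 50)
8Q: (26, 50) + (29, 14). λ = (14 - 50)/(29 - 26) ≡ 37/3 mod 73. 3⁻¹ ≡ 49 (mod 73) since 3·49 = 147 ≡ 1, so λ ≡ 61.
  x = λ² - 26 - 29 = 3721 - 55 ≡ 16; y = λ·(26 - 16) - 50 ≡ 49. → (16, 49)
9Q: (16, 49) + (29, 14). λ = (14 - 49)/(29 - 16) ≡ 38/13 mod 73. 13⁻¹ ≡ 45 (mod 73), so λ ≡ 31.
  x = λ² - 16 - 29 = 961 - 45 ≡ 40; y = λ·(16 - 40) - 49 ≡ 10. → (40, 10)
10Q: (40, 10) + (29, 14). λ = (14 - 10)/(29 - 40) ≡ 4/62 mod 73. 62⁻¹ ≡ 53 (mod 73) since 62·53 = 3286 ≡ 1, so λ ≡ 66.
  x = λ² - 40 - 29 = 4356 - 69 ≡ 53; y = λ·(40 - 53) - 10 ≡ 8. → (53, 8)

(53, 8)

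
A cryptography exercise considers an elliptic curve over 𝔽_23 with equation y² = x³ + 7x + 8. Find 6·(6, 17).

Write G = (6, 17).
Double-and-add on 6 = (110)₂. Start with G = (6, 17) for the leading 1-bit.
double: tangent at (6, 17): λ = (3·6² + 7)/(2·17) ≡ 0/11. 11⁻¹ ≡ 21 (mod 23), so λ ≡ 0·21 ≡ 0.
  x = λ² - 6 - 6 = 0 - 12 ≡ 11; y = λ·(6 - 11) - 17 ≡ 6. → (11, 6)
add G: (11, 6) + (6, 17). λ = (17 - 6)/(6 - 11) ≡ 11/18 mod 23. 18⁻¹ ≡ 9 (mod 23) since 18·9 = 162 ≡ 1, so λ ≡ 7.
  x = λ² - 11 - 6 = 49 - 17 ≡ 9; y = λ·(11 - 9) - 6 ≡ 8. → (9, 8)
double: tangent at (9, 8): λ = (3·9² + 7)/(2·8) ≡ 20/16. 16⁻¹ ≡ 13 (mod 23), so λ ≡ 20·13 ≡ 7.
  x = λ² - 9 - 9 = 49 - 18 ≡ 8; y = λ·(9 - 8) - 8 ≡ 22. → (8, 22)

(8, 22)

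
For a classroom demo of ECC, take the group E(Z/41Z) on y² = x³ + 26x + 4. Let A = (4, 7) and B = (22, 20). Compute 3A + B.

First 3A:
Repeated addition: build up to 3A.
2A: tangent at (4, 7): λ = (3·4² + 26)/(2·7) ≡ 33/14. 14⁻¹ ≡ 3 (mod 41) since 14·3 = 42 ≡ 1, so λ ≡ 33·3 ≡ 17.
  x = λ² - 4 - 4 = 289 - 8 ≡ 35; y = λ·(4 - 35) - 7 ≡ 40. → (35, 40)
3A: (35, 40) + (4, 7). λ = (7 - 40)/(4 - 35) ≡ 8/10 mod 41. 10⁻¹ ≡ 37 (mod 41), so λ ≡ 9.
  x = λ² - 35 - 4 = 81 - 39 ≡ 1; y = λ·(35 - 1) - 40 ≡ 20. → (1, 20)
3A = (1, 20).
Finally 3A + B:
(1, 20) + (22, 20). λ = (20 - 20)/(22 - 1) ≡ 0/21 mod 41. 21⁻¹ ≡ 2 (mod 41), so λ ≡ 0.
  x = λ² - 1 - 22 = 0 - 23 ≡ 18; y = λ·(1 - 18) - 20 ≡ 21. → (18, 21)

(18, 21)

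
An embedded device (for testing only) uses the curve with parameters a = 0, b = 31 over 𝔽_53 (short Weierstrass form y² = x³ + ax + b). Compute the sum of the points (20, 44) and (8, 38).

(20, 44) + (8, 38). λ = (38 - 44)/(8 - 20) ≡ 47/41 mod 53. 41⁻¹ ≡ 22 (mod 53), so λ ≡ 27.
  x = λ² - 20 - 8 = 729 - 28 ≡ 12; y = λ·(20 - 12) - 44 ≡ 13. → (12, 13)

(12, 13)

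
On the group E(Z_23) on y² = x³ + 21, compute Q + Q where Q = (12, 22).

tangent at (12, 22): λ = (3·12² + 0)/(2·22) ≡ 18/21. 21⁻¹ ≡ 11 (mod 23), so λ ≡ 18·11 ≡ 14.
  x = λ² - 12 - 12 = 196 - 24 ≡ 11; y = λ·(12 - 11) - 22 ≡ 15. → (11, 15)

(11, 15)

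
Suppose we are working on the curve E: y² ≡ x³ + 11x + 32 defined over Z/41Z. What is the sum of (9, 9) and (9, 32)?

The two points share x = 9 and their y-coordinates satisfy 9 + 32 ≡ 0 (mod 41), so they are inverses. Their sum is 𝒪.

O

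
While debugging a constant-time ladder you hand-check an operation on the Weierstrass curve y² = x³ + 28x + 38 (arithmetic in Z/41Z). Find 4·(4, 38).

(30, 11)

Write G = (4, 38).
Repeated addition: build up to 4G.
2G: tangent at (4, 38): λ = (3·4² + 28)/(2·38) ≡ 35/35. 35⁻¹ ≡ 34 (mod 41), so λ ≡ 35·34 ≡ 1.
  x = λ² - 4 - 4 = 1 - 8 ≡ 34; y = λ·(4 - 34) - 38 ≡ 14. → (34, 14)
3G: (34, 14) + (4, 38). λ = (38 - 14)/(4 - 34) ≡ 24/11 mod 41. 11⁻¹ ≡ 15 (mod 41), so λ ≡ 32.
  x = λ² - 34 - 4 = 1024 - 38 ≡ 2; y = λ·(34 - 2) - 14 ≡ 26. → (2, 26)
4G: (2, 26) + (4, 38). λ = (38 - 26)/(4 - 2) ≡ 12/2 mod 41. 2⁻¹ ≡ 21 (mod 41), so λ ≡ 6.
  x = λ² - 2 - 4 = 36 - 6 ≡ 30; y = λ·(2 - 30) - 26 ≡ 11. → (30, 11)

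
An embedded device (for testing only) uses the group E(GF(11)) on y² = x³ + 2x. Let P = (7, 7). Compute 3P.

(8, 0)

Repeated addition: build up to 3P.
2P: tangent at (7, 7): λ = (3·7² + 2)/(2·7) ≡ 6/3. 3⁻¹ ≡ 4 (mod 11) since 3·4 = 12 ≡ 1, so λ ≡ 6·4 ≡ 2.
  x = λ² - 7 - 7 = 4 - 14 ≡ 1; y = λ·(7 - 1) - 7 ≡ 5. → (1, 5)
3P: (1, 5) + (7, 7). λ = (7 - 5)/(7 - 1) ≡ 2/6 mod 11. 6⁻¹ ≡ 2 (mod 11), so λ ≡ 4.
  x = λ² - 1 - 7 = 16 - 8 ≡ 8; y = λ·(1 - 8) - 5 ≡ 0. → (8, 0)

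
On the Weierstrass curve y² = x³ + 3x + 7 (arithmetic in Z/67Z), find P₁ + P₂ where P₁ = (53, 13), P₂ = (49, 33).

(53, 13) + (49, 33). λ = (33 - 13)/(49 - 53) ≡ 20/63 mod 67. 63⁻¹ ≡ 50 (mod 67) since 63·50 = 3150 ≡ 1, so λ ≡ 62.
  x = λ² - 53 - 49 = 3844 - 102 ≡ 57; y = λ·(53 - 57) - 13 ≡ 7. → (57, 7)

(57, 7)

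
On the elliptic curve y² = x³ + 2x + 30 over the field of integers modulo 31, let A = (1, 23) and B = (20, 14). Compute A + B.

(1, 23) + (20, 14). λ = (14 - 23)/(20 - 1) ≡ 22/19 mod 31. 19⁻¹ ≡ 18 (mod 31), so λ ≡ 24.
  x = λ² - 1 - 20 = 576 - 21 ≡ 28; y = λ·(1 - 28) - 23 ≡ 11. → (28, 11)

(28, 11)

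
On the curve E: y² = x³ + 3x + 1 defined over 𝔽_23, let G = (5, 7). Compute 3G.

Repeated addition: build up to 3G.
2G: tangent at (5, 7): λ = (3·5² + 3)/(2·7) ≡ 9/14. 14⁻¹ ≡ 5 (mod 23) since 14·5 = 70 ≡ 1, so λ ≡ 9·5 ≡ 22.
  x = λ² - 5 - 5 = 484 - 10 ≡ 14; y = λ·(5 - 14) - 7 ≡ 2. → (14, 2)
3G: (14, 2) + (5, 7). λ = (7 - 2)/(5 - 14) ≡ 5/14 mod 23. 14⁻¹ ≡ 5 (mod 23), so λ ≡ 2.
  x = λ² - 14 - 5 = 4 - 19 ≡ 8; y = λ·(14 - 8) - 2 ≡ 10. → (8, 10)

(8, 10)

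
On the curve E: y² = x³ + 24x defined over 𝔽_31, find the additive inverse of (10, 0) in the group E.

-(10, 0) = (10, -0 mod 31) = (10, 0).

(10, 0)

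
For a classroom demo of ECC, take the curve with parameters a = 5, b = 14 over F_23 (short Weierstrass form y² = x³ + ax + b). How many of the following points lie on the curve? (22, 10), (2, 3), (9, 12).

(22, 10): 10² ≡ 8, rhs ≡ 8 → on.
(2, 3): 3² ≡ 9, rhs ≡ 9 → on.
(9, 12): 12² ≡ 6, rhs ≡ 6 → on.

3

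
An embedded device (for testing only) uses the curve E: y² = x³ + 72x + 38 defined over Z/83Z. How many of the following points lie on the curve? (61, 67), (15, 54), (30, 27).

3

(61, 67): 67² ≡ 7, rhs ≡ 7 → on.
(15, 54): 54² ≡ 11, rhs ≡ 11 → on.
(30, 27): 27² ≡ 65, rhs ≡ 65 → on.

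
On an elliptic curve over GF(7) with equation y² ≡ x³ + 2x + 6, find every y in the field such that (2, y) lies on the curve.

2, 5

x³ + 2x + 6 = 18 ≡ 4 (mod 7).
Square roots of 4 mod 7: 2 and 5 (since 2² = 4 ≡ 4).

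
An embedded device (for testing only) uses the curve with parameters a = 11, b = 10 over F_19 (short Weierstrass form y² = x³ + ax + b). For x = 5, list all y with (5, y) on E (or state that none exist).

x³ + 11x + 10 = 190 ≡ 0 (mod 19).
Only y = 0 satisfies y² ≡ 0.

0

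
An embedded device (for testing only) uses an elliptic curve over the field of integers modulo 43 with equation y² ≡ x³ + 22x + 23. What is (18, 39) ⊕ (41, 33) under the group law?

(0, 18)

(18, 39) + (41, 33). λ = (33 - 39)/(41 - 18) ≡ 37/23 mod 43. 23⁻¹ ≡ 15 (mod 43), so λ ≡ 39.
  x = λ² - 18 - 41 = 1521 - 59 ≡ 0; y = λ·(18 - 0) - 39 ≡ 18. → (0, 18)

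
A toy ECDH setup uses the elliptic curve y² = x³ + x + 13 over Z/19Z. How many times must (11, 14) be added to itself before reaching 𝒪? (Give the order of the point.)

2P: tangent at (11, 14): λ = (3·11² + 1)/(2·14) ≡ 3/9. 9⁻¹ ≡ 17 (mod 19), so λ ≡ 3·17 ≡ 13.
  x = λ² - 11 - 11 = 169 - 22 ≡ 14; y = λ·(11 - 14) - 14 ≡ 4. → (14, 4)
3P: (14, 4) + (11, 14). λ = (14 - 4)/(11 - 14) ≡ 10/16 mod 19. 16⁻¹ ≡ 6 (mod 19) since 16·6 = 96 ≡ 1, so λ ≡ 3.
  x = λ² - 14 - 11 = 9 - 25 ≡ 3; y = λ·(14 - 3) - 4 ≡ 10. → (3, 10)
4P: (3, 10) + (11, 14). λ = (14 - 10)/(11 - 3) ≡ 4/8 mod 19. 8⁻¹ ≡ 12 (mod 19), so λ ≡ 10.
  x = λ² - 3 - 11 = 100 - 14 ≡ 10; y = λ·(3 - 10) - 10 ≡ 15. → (10, 15)
5P: (10, 15) + (11, 14). λ = (14 - 15)/(11 - 10) ≡ 18/1 mod 19. 1⁻¹ ≡ 1 (mod 19), so λ ≡ 18.
  x = λ² - 10 - 11 = 324 - 21 ≡ 18; y = λ·(10 - 18) - 15 ≡ 12. → (18, 12)
6P: (18, 12) + (11, 14). λ = (14 - 12)/(11 - 18) ≡ 2/12 mod 19. 12⁻¹ ≡ 8 (mod 19), so λ ≡ 16.
  x = λ² - 18 - 11 = 256 - 29 ≡ 18; y = λ·(18 - 18) - 12 ≡ 7. → (18, 7)
7P: (18, 7) + (11, 14). λ = (14 - 7)/(11 - 18) ≡ 7/12 mod 19. 12⁻¹ ≡ 8 (mod 19), so λ ≡ 18.
  x = λ² - 18 - 11 = 324 - 29 ≡ 10; y = λ·(18 - 10) - 7 ≡ 4. → (10, 4)
8P: (10, 4) + (11, 14). λ = (14 - 4)/(11 - 10) ≡ 10/1 mod 19. 1⁻¹ ≡ 1 (mod 19) since 1·1 = 1 ≡ 1, so λ ≡ 10.
  x = λ² - 10 - 11 = 100 - 21 ≡ 3; y = λ·(10 - 3) - 4 ≡ 9. → (3, 9)
9P: (3, 9) + (11, 14). λ = (14 - 9)/(11 - 3) ≡ 5/8 mod 19. 8⁻¹ ≡ 12 (mod 19) since 8·12 = 96 ≡ 1, so λ ≡ 3.
  x = λ² - 3 - 11 = 9 - 14 ≡ 14; y = λ·(3 - 14) - 9 ≡ 15. → (14, 15)
10P: (14, 15) + (11, 14). λ = (14 - 15)/(11 - 14) ≡ 18/16 mod 19. 16⁻¹ ≡ 6 (mod 19), so λ ≡ 13.
  x = λ² - 14 - 11 = 169 - 25 ≡ 11; y = λ·(14 - 11) - 15 ≡ 5. → (11, 5)
11P: (11, 5) + (11, 14): same x and y₁ ≡ -y₂, so the sum is 𝒪.
11P = 𝒪, so the order is 11.

11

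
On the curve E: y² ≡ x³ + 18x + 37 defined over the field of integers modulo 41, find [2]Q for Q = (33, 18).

tangent at (33, 18): λ = (3·33² + 18)/(2·18) ≡ 5/36. 36⁻¹ ≡ 8 (mod 41), so λ ≡ 5·8 ≡ 40.
  x = λ² - 33 - 33 = 1600 - 66 ≡ 17; y = λ·(33 - 17) - 18 ≡ 7. → (17, 7)

(17, 7)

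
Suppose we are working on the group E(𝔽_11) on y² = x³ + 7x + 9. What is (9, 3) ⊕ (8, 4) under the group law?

(9, 3) + (8, 4). λ = (4 - 3)/(8 - 9) ≡ 1/10 mod 11. 10⁻¹ ≡ 10 (mod 11), so λ ≡ 10.
  x = λ² - 9 - 8 = 100 - 17 ≡ 6; y = λ·(9 - 6) - 3 ≡ 5. → (6, 5)

(6, 5)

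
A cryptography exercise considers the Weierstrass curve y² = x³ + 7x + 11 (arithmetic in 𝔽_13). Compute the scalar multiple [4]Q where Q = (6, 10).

Double-and-add on 4 = (100)₂. Start with Q = (6, 10) for the leading 1-bit.
double: tangent at (6, 10): λ = (3·6² + 7)/(2·10) ≡ 11/7. 7⁻¹ ≡ 2 (mod 13), so λ ≡ 11·2 ≡ 9.
  x = λ² - 6 - 6 = 81 - 12 ≡ 4; y = λ·(6 - 4) - 10 ≡ 8. → (4, 8)
double: tangent at (4, 8): λ = (3·4² + 7)/(2·8) ≡ 3/3. 3⁻¹ ≡ 9 (mod 13), so λ ≡ 3·9 ≡ 1.
  x = λ² - 4 - 4 = 1 - 8 ≡ 6; y = λ·(4 - 6) - 8 ≡ 3. → (6, 3)

(6, 3)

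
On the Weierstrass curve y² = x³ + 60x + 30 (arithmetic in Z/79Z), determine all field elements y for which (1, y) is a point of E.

x³ + 60x + 30 = 91 ≡ 12 (mod 79).
12 is a non-residue mod 79; no y exists.

none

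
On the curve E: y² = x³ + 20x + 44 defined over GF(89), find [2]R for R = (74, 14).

(13, 3)

tangent at (74, 14): λ = (3·74² + 20)/(2·14) ≡ 72/28. 28⁻¹ ≡ 35 (mod 89), so λ ≡ 72·35 ≡ 28.
  x = λ² - 74 - 74 = 784 - 148 ≡ 13; y = λ·(74 - 13) - 14 ≡ 3. → (13, 3)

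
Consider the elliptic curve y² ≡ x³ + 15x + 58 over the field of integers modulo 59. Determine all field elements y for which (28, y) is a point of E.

none

x³ + 15x + 58 = 22430 ≡ 10 (mod 59).
10 is a non-residue mod 59; no y exists.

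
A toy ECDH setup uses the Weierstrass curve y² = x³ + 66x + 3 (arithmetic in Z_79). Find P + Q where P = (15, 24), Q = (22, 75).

(58, 69)

(15, 24) + (22, 75). λ = (75 - 24)/(22 - 15) ≡ 51/7 mod 79. 7⁻¹ ≡ 34 (mod 79), so λ ≡ 75.
  x = λ² - 15 - 22 = 5625 - 37 ≡ 58; y = λ·(15 - 58) - 24 ≡ 69. → (58, 69)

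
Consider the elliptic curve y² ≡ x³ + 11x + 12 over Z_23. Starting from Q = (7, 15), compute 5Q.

(1, 22)

Repeated addition: build up to 5Q.
2Q: tangent at (7, 15): λ = (3·7² + 11)/(2·15) ≡ 20/7. 7⁻¹ ≡ 10 (mod 23), so λ ≡ 20·10 ≡ 16.
  x = λ² - 7 - 7 = 256 - 14 ≡ 12; y = λ·(7 - 12) - 15 ≡ 20. → (12, 20)
3Q: (12, 20) + (7, 15). λ = (15 - 20)/(7 - 12) ≡ 18/18 mod 23. 18⁻¹ ≡ 9 (mod 23) since 18·9 = 162 ≡ 1, so λ ≡ 1.
  x = λ² - 12 - 7 = 1 - 19 ≡ 5; y = λ·(12 - 5) - 20 ≡ 10. → (5, 10)
4Q: (5, 10) + (7, 15). λ = (15 - 10)/(7 - 5) ≡ 5/2 mod 23. 2⁻¹ ≡ 12 (mod 23) since 2·12 = 24 ≡ 1, so λ ≡ 14.
  x = λ² - 5 - 7 = 196 - 12 ≡ 0; y = λ·(5 - 0) - 10 ≡ 14. → (0, 14)
5Q: (0, 14) + (7, 15). λ = (15 - 14)/(7 - 0) ≡ 1/7 mod 23. 7⁻¹ ≡ 10 (mod 23) since 7·10 = 70 ≡ 1, so λ ≡ 10.
  x = λ² - 0 - 7 = 100 - 7 ≡ 1; y = λ·(0 - 1) - 14 ≡ 22. → (1, 22)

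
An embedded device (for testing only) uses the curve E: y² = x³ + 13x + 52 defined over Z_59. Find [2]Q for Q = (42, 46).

tangent at (42, 46): λ = (3·42² + 13)/(2·46) ≡ 54/33. 33⁻¹ ≡ 34 (mod 59), so λ ≡ 54·34 ≡ 7.
  x = λ² - 42 - 42 = 49 - 84 ≡ 24; y = λ·(42 - 24) - 46 ≡ 21. → (24, 21)

(24, 21)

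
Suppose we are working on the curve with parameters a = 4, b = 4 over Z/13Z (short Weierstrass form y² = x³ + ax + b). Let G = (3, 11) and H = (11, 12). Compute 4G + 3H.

First 4G:
Repeated addition: build up to 4G.
2G: tangent at (3, 11): λ = (3·3² + 4)/(2·11) ≡ 5/9. 9⁻¹ ≡ 3 (mod 13) since 9·3 = 27 ≡ 1, so λ ≡ 5·3 ≡ 2.
  x = λ² - 3 - 3 = 4 - 6 ≡ 11; y = λ·(3 - 11) - 11 ≡ 12. → (11, 12)
3G: (11, 12) + (3, 11). λ = (11 - 12)/(3 - 11) ≡ 12/5 mod 13. 5⁻¹ ≡ 8 (mod 13), so λ ≡ 5.
  x = λ² - 11 - 3 = 25 - 14 ≡ 11; y = λ·(11 - 11) - 12 ≡ 1. → (11, 1)
4G: (11, 1) + (3, 11). λ = (11 - 1)/(3 - 11) ≡ 10/5 mod 13. 5⁻¹ ≡ 8 (mod 13) since 5·8 = 40 ≡ 1, so λ ≡ 2.
  x = λ² - 11 - 3 = 4 - 14 ≡ 3; y = λ·(11 - 3) - 1 ≡ 2. → (3, 2)
4G = (3, 2).
Next 3H:
Repeated addition: build up to 3H.
2H: tangent at (11, 12): λ = (3·11² + 4)/(2·12) ≡ 3/11. 11⁻¹ ≡ 6 (mod 13), so λ ≡ 3·6 ≡ 5.
  x = λ² - 11 - 11 = 25 - 22 ≡ 3; y = λ·(11 - 3) - 12 ≡ 2. → (3, 2)
3H: (3, 2) + (11, 12). λ = (12 - 2)/(11 - 3) ≡ 10/8 mod 13. 8⁻¹ ≡ 5 (mod 13), so λ ≡ 11.
  x = λ² - 3 - 11 = 121 - 14 ≡ 3; y = λ·(3 - 3) - 2 ≡ 11. → (3, 11)
3H = (3, 11).
Finally 4G + 3H:
(3, 2) + (3, 11): same x and y₁ ≡ -y₂, so the sum is 𝒪.

O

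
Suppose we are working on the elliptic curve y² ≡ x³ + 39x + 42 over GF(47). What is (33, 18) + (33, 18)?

(34, 39)

tangent at (33, 18): λ = (3·33² + 39)/(2·18) ≡ 16/36. 36⁻¹ ≡ 17 (mod 47), so λ ≡ 16·17 ≡ 37.
  x = λ² - 33 - 33 = 1369 - 66 ≡ 34; y = λ·(33 - 34) - 18 ≡ 39. → (34, 39)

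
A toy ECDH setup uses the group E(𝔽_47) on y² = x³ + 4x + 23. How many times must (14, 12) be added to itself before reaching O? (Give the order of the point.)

2P: tangent at (14, 12): λ = (3·14² + 4)/(2·12) ≡ 28/24. 24⁻¹ ≡ 2 (mod 47), so λ ≡ 28·2 ≡ 9.
  x = λ² - 14 - 14 = 81 - 28 ≡ 6; y = λ·(14 - 6) - 12 ≡ 13. → (6, 13)
3P: (6, 13) + (14, 12). λ = (12 - 13)/(14 - 6) ≡ 46/8 mod 47. 8⁻¹ ≡ 6 (mod 47), so λ ≡ 41.
  x = λ² - 6 - 14 = 1681 - 20 ≡ 16; y = λ·(6 - 16) - 13 ≡ 0. → (16, 0)
4P: (16, 0) + (14, 12). λ = (12 - 0)/(14 - 16) ≡ 12/45 mod 47. 45⁻¹ ≡ 23 (mod 47), so λ ≡ 41.
  x = λ² - 16 - 14 = 1681 - 30 ≡ 6; y = λ·(16 - 6) - 0 ≡ 34. → (6, 34)
5P: (6, 34) + (14, 12). λ = (12 - 34)/(14 - 6) ≡ 25/8 mod 47. 8⁻¹ ≡ 6 (mod 47), so λ ≡ 9.
  x = λ² - 6 - 14 = 81 - 20 ≡ 14; y = λ·(6 - 14) - 34 ≡ 35. → (14, 35)
6P: (14, 35) + (14, 12): same x and y₁ ≡ -y₂, so the sum is O.
6P = O, so the order is 6.

6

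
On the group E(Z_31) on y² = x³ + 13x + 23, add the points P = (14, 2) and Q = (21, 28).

(6, 10)

(14, 2) + (21, 28). λ = (28 - 2)/(21 - 14) ≡ 26/7 mod 31. 7⁻¹ ≡ 9 (mod 31) since 7·9 = 63 ≡ 1, so λ ≡ 17.
  x = λ² - 14 - 21 = 289 - 35 ≡ 6; y = λ·(14 - 6) - 2 ≡ 10. → (6, 10)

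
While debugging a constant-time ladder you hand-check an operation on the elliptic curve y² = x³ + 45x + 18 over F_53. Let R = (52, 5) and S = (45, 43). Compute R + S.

(52, 5) + (45, 43). λ = (43 - 5)/(45 - 52) ≡ 38/46 mod 53. 46⁻¹ ≡ 15 (mod 53) since 46·15 = 690 ≡ 1, so λ ≡ 40.
  x = λ² - 52 - 45 = 1600 - 97 ≡ 19; y = λ·(52 - 19) - 5 ≡ 43. → (19, 43)

(19, 43)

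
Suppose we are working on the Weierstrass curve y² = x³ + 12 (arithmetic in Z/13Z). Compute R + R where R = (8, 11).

(0, 8)

tangent at (8, 11): λ = (3·8² + 0)/(2·11) ≡ 10/9. 9⁻¹ ≡ 3 (mod 13) since 9·3 = 27 ≡ 1, so λ ≡ 10·3 ≡ 4.
  x = λ² - 8 - 8 = 16 - 16 ≡ 0; y = λ·(8 - 0) - 11 ≡ 8. → (0, 8)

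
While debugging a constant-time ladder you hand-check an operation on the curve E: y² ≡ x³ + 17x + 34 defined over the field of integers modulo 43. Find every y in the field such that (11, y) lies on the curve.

x³ + 17x + 34 = 1552 ≡ 4 (mod 43).
Square roots of 4 mod 43: 2 and 41 (since 2² = 4 ≡ 4).

2, 41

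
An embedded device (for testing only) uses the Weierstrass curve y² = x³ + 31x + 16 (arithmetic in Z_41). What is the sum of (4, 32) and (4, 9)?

O

The two points share x = 4 and their y-coordinates satisfy 32 + 9 ≡ 0 (mod 41), so they are inverses. Their sum is ∞.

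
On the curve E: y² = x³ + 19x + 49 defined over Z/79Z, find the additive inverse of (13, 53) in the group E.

(13, 26)

-(13, 53) = (13, -53 mod 79) = (13, 26).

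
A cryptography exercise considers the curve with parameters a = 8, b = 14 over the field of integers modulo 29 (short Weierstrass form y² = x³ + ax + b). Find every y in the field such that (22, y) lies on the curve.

x³ + 8x + 14 = 10838 ≡ 21 (mod 29).
21 is a non-residue mod 29; no y exists.

none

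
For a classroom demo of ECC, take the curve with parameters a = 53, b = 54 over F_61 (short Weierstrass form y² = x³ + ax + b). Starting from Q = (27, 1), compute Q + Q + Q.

Repeated addition: build up to 3Q.
2Q: tangent at (27, 1): λ = (3·27² + 53)/(2·1) ≡ 44/2. 2⁻¹ ≡ 31 (mod 61), so λ ≡ 44·31 ≡ 22.
  x = λ² - 27 - 27 = 484 - 54 ≡ 3; y = λ·(27 - 3) - 1 ≡ 39. → (3, 39)
3Q: (3, 39) + (27, 1). λ = (1 - 39)/(27 - 3) ≡ 23/24 mod 61. 24⁻¹ ≡ 28 (mod 61), so λ ≡ 34.
  x = λ² - 3 - 27 = 1156 - 30 ≡ 28; y = λ·(3 - 28) - 39 ≡ 26. → (28, 26)

(28, 26)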